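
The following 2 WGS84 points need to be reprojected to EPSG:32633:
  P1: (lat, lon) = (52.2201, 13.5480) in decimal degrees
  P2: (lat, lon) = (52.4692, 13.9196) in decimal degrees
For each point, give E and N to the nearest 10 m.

P1: E 400810 m, N 5786510 m; P2: E 426610 m, N 5813770 m

UTM zone 33N: λ₀ = 15°, k₀ = 0.9996.
P1 (52.2201°, 13.5480°) → (400811.655, 5786512.271) m.
P2 (52.4692°, 13.9196°) → (426609.008, 5813774.823) m.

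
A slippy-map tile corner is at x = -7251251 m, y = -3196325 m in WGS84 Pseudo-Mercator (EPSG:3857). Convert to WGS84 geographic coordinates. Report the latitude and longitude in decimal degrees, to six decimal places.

R = 6378137 m. λ = x/R = -65.13909602°.
φ = 2·arctan(exp(y/R)) − 90° = 2·arctan(0.60584) − 90° = -27.58160158°.

lat -27.581602°, lon -65.139096°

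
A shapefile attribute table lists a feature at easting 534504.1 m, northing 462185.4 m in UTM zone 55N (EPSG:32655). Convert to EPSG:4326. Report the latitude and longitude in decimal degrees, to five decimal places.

lat 4.18140°, lon 147.31090°

Zone 55N: λ₀ = 147°, k₀ = 0.9996, false easting 500000 m.
Meridian distance M = (N − FN)/k₀ = 462370.3 m.
Inverse transverse Mercator on WGS84 gives φ = 4.18140008°, λ = 147.31090016°.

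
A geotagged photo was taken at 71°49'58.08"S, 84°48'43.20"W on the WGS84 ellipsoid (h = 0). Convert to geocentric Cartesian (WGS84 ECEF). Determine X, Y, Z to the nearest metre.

WGS84: a = 6378137 m, e² = 0.006694380; N(φ) = a/√(1−e²sin²φ) = 6397498.241 m.
X = (N+h)·cosφ·cosλ = 180367.183 m; Y = (N+h)·cosφ·sinλ = -1986511.123 m; Z = (N(1−e²)+h)·sinφ = -6037895.043 m.

X 180367 m, Y -1986511 m, Z -6037895 m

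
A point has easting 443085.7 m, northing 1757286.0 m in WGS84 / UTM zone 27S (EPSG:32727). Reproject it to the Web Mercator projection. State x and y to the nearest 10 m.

Unproject from UTM 27S (λ₀ = -21°) → φ = -74.26690023°, λ = -22.88069941°.
Web Mercator (R = 6378137 m): x = -2547067.808 m, y = -12624221.658 m.

x -2547070 m, y -12624220 m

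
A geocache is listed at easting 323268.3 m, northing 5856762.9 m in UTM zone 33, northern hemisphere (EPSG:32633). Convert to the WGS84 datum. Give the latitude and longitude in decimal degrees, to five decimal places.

Zone 33N: λ₀ = 15°, k₀ = 0.9996, false easting 500000 m.
Meridian distance M = (N − FN)/k₀ = 5859106.5 m.
Inverse transverse Mercator on WGS84 gives φ = 52.83160003°, λ = 12.37649989°.

lat 52.83160°, lon 12.37650°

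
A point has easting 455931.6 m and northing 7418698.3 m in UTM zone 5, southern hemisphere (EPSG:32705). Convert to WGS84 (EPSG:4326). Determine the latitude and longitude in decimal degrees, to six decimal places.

Zone 5S: λ₀ = -153°, k₀ = 0.9996, false easting 500000 m, false northing 10000000 m.
Meridian distance M = (N − FN)/k₀ = -2582334.6 m.
Inverse transverse Mercator on WGS84 gives φ = -23.34070041°, λ = -153.43109985°.

lat -23.340700°, lon -153.431100°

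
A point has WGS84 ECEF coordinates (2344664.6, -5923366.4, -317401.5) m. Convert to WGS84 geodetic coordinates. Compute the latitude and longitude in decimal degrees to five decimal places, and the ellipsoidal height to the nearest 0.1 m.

lat -2.87150°, lon -68.40470°, h 353.7 m

λ = atan2(Y, X) = -68.40470014°; p = √(X²+Y²) = 6370535.4 m.
Bowring's method on WGS84 (a = 6378137 m, b = 6356752.314 m) gives φ = -2.87149983°, h = 353.749 m.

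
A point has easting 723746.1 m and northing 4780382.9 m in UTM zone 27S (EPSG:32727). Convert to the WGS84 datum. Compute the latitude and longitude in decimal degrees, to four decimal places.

Zone 27S: λ₀ = -21°, k₀ = 0.9996, false easting 500000 m, false northing 10000000 m.
Meridian distance M = (N − FN)/k₀ = -5221705.8 m.
Inverse transverse Mercator on WGS84 gives φ = -47.09210008°, λ = -18.05179935°.

lat -47.0921°, lon -18.0518°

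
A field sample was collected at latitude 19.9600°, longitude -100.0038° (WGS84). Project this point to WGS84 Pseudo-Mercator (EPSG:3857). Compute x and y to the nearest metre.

x -11132372 m, y 2268293 m

Web Mercator is spherical with R = a = 6378137 m.
x = R·λ = 6378137 × -1.745395575 = -11132372.093 m.
y = R·ln tan(π/4 + φ/2) = 6378137 × 0.355635663 = 2268292.979 m.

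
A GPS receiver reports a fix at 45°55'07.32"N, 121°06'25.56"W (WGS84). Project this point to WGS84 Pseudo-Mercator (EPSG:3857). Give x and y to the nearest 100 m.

Web Mercator is spherical with R = a = 6378137 m.
x = R·λ = 6378137 × -2.113717643 = -13481580.703 m.
y = R·ln tan(π/4 + φ/2) = 6378137 × 0.904234324 = 5767330.396 m.

x -13481600 m, y 5767300 m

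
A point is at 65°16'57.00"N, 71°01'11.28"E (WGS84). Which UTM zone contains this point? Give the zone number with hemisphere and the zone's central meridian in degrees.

UTM zone = ⌊(λ + 180)/6⌋ + 1; 71.0198° ∈ [66°, 72°) → zone 42.
Hemisphere: N (φ ≥ 0).
Central meridian λ₀ = 6×42 − 183 = 69°.

Zone 42N, central meridian 69°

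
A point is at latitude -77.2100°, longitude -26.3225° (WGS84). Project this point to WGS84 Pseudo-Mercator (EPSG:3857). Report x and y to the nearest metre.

Web Mercator is spherical with R = a = 6378137 m.
x = R·λ = 6378137 × -0.459414292 = -2930207.296 m.
y = R·ln tan(π/4 + φ/2) = 6378137 × -2.188545870 = -13958845.388 m.

x -2930207 m, y -13958845 m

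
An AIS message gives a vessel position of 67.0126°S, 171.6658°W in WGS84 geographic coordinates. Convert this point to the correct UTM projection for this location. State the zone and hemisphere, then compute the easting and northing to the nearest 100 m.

Zone 2S: E 471000 m, N 2567100 m

Longitude -171.6658° lies in the 6° band [-174°, -168°), giving zone 2; latitude is south of the equator, so 2S.
Zone 2 central meridian λ₀ = 6×2 − 183 = -171°; Δλ = -0.6658°.
Transverse Mercator on WGS84 with k₀ = 0.9996 gives E = 470984.980 m, N = 2567060.083 m.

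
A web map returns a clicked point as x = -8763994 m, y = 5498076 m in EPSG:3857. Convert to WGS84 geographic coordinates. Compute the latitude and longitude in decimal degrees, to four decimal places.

lat 44.2105°, lon -78.7283°

R = 6378137 m. λ = x/R = -78.72829760°.
φ = 2·arctan(exp(y/R)) − 90° = 2·arctan(2.36794) − 90° = 44.21050296°.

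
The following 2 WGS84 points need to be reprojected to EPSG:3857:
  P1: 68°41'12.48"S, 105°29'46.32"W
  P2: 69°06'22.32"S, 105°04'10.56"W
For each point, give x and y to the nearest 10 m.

Web Mercator: x = R·λ, y = R·ln tan(π/4+φ/2), R = 6378137 m.
P1 (-68.6868°, -105.4962°) → (-11743783.265, -10654183.254) m.
P2 (-69.1062°, -105.0696°) → (-11696294.370, -10783855.260) m.

P1: x -11743780 m, y -10654180 m; P2: x -11696290 m, y -10783860 m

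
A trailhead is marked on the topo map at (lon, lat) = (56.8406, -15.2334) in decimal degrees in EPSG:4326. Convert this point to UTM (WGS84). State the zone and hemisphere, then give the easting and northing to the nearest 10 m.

Zone 40S: E 482880 m, N 8315850 m

Longitude 56.8406° lies in the 6° band [54°, 60°), giving zone 40; latitude is south of the equator, so 40S.
Zone 40 central meridian λ₀ = 6×40 − 183 = 57°; Δλ = -0.1594°.
Transverse Mercator on WGS84 with k₀ = 0.9996 gives E = 482882.020 m, N = 8315852.409 m.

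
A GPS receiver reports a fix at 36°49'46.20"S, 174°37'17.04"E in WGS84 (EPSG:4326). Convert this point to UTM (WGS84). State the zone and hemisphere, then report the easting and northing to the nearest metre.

Longitude 174.6214° lies in the 6° band [174°, 180°), giving zone 60; latitude is south of the equator, so 60S.
Zone 60 central meridian λ₀ = 6×60 − 183 = 177°; Δλ = -2.3786°.
Transverse Mercator on WGS84 with k₀ = 0.9996 gives E = 287872.617 m, N = 5921401.186 m.

Zone 60S: E 287873 m, N 5921401 m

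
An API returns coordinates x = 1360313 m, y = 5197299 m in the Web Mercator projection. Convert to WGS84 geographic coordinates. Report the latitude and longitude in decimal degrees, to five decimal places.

lat 42.24200°, lon 12.21990°

R = 6378137 m. λ = x/R = 12.21989959°.
φ = 2·arctan(exp(y/R)) − 90° = 2·arctan(2.25886) − 90° = 42.24199944°.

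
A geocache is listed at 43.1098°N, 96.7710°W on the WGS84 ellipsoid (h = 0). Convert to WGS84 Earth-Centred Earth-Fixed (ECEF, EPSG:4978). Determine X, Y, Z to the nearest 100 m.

X -549800 m, Y -4631100 m, Z 4336400 m

WGS84: a = 6378137 m, e² = 0.006694380; N(φ) = a/√(1−e²sin²φ) = 6388131.067 m.
X = (N+h)·cosφ·cosλ = -549847.849 m; Y = (N+h)·cosφ·sinλ = -4631098.342 m; Z = (N(1−e²)+h)·sinφ = 4336414.908 m.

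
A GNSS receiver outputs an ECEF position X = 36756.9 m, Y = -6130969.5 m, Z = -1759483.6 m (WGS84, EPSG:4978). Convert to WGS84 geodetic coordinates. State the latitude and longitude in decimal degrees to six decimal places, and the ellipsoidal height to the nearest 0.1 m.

λ = atan2(Y, X) = -89.65649968°; p = √(X²+Y²) = 6131079.7 m.
Bowring's method on WGS84 (a = 6378137 m, b = 6356752.314 m) gives φ = -16.11459992°, h = 2049.352 m.

lat -16.114600°, lon -89.656500°, h 2049.4 m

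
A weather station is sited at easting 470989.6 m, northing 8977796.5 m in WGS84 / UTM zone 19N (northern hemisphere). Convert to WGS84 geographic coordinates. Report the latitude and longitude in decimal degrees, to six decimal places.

Zone 19N: λ₀ = -69°, k₀ = 0.9996, false easting 500000 m.
Meridian distance M = (N − FN)/k₀ = 8981389.1 m.
Inverse transverse Mercator on WGS84 gives φ = 80.85829987°, λ = -70.63580126°.

lat 80.858300°, lon -70.635801°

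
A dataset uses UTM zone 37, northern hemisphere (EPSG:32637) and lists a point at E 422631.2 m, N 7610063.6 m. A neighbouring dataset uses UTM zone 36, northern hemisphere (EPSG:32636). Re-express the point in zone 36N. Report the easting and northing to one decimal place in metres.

UTM 37N → geographic: φ = 68.59199995°, λ = 37.10039997°.
UTM 36N (λ₀ = 33°) forward: E = 666923.001 m, N = 7614433.264 m.

E 666923.0 m, N 7614433.3 m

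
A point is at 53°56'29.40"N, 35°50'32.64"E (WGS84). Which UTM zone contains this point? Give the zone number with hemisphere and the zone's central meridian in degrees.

Zone 36N, central meridian 33°

UTM zone = ⌊(λ + 180)/6⌋ + 1; 35.8424° ∈ [30°, 36°) → zone 36.
Hemisphere: N (φ ≥ 0).
Central meridian λ₀ = 6×36 − 183 = 33°.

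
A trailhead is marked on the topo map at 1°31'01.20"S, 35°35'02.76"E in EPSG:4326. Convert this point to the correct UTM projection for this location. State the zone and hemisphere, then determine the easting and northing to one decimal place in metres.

Longitude 35.5841° lies in the 6° band [30°, 36°), giving zone 36; latitude is south of the equator, so 36S.
Zone 36 central meridian λ₀ = 6×36 − 183 = 33°; Δλ = +2.5841°.
Transverse Mercator on WGS84 with k₀ = 0.9996 gives E = 787543.544 m, N = 9832153.777 m.

Zone 36S: E 787543.5 m, N 9832153.8 m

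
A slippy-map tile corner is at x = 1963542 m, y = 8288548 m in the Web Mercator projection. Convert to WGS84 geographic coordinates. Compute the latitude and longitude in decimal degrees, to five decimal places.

R = 6378137 m. λ = x/R = 17.63879790°.
φ = 2·arctan(exp(y/R)) − 90° = 2·arctan(3.66755) − 90° = 59.49679956°.

lat 59.49680°, lon 17.63880°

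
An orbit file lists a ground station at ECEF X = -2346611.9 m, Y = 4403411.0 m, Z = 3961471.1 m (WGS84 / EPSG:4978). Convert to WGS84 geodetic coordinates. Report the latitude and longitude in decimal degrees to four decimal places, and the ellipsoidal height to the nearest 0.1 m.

lat 38.6349°, lon 118.0535°, h 1174.4 m

λ = atan2(Y, X) = 118.05349992°; p = √(X²+Y²) = 4989650.9 m.
Bowring's method on WGS84 (a = 6378137 m, b = 6356752.314 m) gives φ = 38.63489972°, h = 1174.417 m.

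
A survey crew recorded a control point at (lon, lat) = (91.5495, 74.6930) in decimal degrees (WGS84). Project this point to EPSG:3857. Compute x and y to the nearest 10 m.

Web Mercator is spherical with R = a = 6378137 m.
x = R·λ = 6378137 × 1.597840204 = 10191243.722 m.
y = R·ln tan(π/4 + φ/2) = 6378137 × 2.007091254 = 12801502.992 m.

x 10191240 m, y 12801500 m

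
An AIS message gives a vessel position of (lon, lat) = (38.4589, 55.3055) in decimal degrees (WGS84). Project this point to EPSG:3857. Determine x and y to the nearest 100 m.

x 4281200 m, y 7421400 m

Web Mercator is spherical with R = a = 6378137 m.
x = R·λ = 6378137 × 0.671234432 = 4281225.164 m.
y = R·ln tan(π/4 + φ/2) = 6378137 × 1.163566198 = 7421384.617 m.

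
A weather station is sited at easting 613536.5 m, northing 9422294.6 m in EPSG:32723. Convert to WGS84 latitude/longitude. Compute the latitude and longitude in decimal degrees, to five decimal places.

Zone 23S: λ₀ = -45°, k₀ = 0.9996, false easting 500000 m, false northing 10000000 m.
Meridian distance M = (N − FN)/k₀ = -577936.6 m.
Inverse transverse Mercator on WGS84 gives φ = -5.22570021°, λ = -43.97550011°.

lat -5.22570°, lon -43.97550°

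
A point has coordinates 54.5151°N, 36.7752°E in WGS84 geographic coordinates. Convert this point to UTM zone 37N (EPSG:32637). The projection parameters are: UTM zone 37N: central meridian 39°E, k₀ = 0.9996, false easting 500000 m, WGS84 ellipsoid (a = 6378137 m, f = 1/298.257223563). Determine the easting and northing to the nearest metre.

Zone 37 central meridian λ₀ = 6×37 − 183 = 39°; Δλ = -2.2248°.
Transverse Mercator on WGS84 with k₀ = 0.9996 gives E = 355983.448 m, N = 6043111.649 m.

E 355983 m, N 6043112 m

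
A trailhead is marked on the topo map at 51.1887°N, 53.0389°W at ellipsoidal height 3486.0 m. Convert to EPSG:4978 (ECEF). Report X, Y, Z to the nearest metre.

WGS84: a = 6378137 m, e² = 0.006694380; N(φ) = a/√(1−e²sin²φ) = 6391139.131 m.
X = (N+h)·cosφ·cosλ = 2409828.249 m; Y = (N+h)·cosφ·sinλ = -3202471.557 m; Z = (N(1−e²)+h)·sinφ = 4949445.326 m.

X 2409828 m, Y -3202472 m, Z 4949445 m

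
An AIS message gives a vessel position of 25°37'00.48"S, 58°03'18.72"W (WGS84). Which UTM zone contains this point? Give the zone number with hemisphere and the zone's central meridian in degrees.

UTM zone = ⌊(λ + 180)/6⌋ + 1; -58.0552° ∈ [-60°, -54°) → zone 21.
Hemisphere: S (φ < 0).
Central meridian λ₀ = 6×21 − 183 = -57°.

Zone 21S, central meridian -57°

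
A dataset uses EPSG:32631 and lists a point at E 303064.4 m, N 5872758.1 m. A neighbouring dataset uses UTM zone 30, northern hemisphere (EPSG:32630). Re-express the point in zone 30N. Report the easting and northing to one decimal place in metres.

UTM 31N → geographic: φ = 52.96820008°, λ = 0.06729985°.
UTM 30N (λ₀ = -3°) forward: E = 705971.870 m, N = 5873136.153 m.

E 705971.9 m, N 5873136.2 m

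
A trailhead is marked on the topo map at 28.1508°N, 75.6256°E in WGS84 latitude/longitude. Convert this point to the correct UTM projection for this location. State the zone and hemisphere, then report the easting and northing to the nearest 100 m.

Zone 43N: E 561400 m, N 3114100 m

Longitude 75.6256° lies in the 6° band [72°, 78°), giving zone 43; latitude is north of the equator, so 43N.
Zone 43 central meridian λ₀ = 6×43 − 183 = 75°; Δλ = +0.6256°.
Transverse Mercator on WGS84 with k₀ = 0.9996 gives E = 561425.410 m, N = 3114065.661 m.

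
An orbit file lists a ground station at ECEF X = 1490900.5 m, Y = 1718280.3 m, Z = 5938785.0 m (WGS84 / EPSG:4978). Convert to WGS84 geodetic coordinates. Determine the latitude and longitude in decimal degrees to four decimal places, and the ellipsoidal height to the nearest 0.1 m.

lat 69.1683°, lon 49.0528°, h 117.5 m

λ = atan2(Y, X) = 49.05279993°; p = √(X²+Y²) = 2274922.3 m.
Bowring's method on WGS84 (a = 6378137 m, b = 6356752.314 m) gives φ = 69.16830057°, h = 117.526 m.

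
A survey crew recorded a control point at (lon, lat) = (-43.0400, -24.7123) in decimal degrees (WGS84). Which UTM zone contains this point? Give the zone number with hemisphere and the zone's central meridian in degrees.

UTM zone = ⌊(λ + 180)/6⌋ + 1; -43.0400° ∈ [-48°, -42°) → zone 23.
Hemisphere: S (φ < 0).
Central meridian λ₀ = 6×23 − 183 = -45°.

Zone 23S, central meridian -45°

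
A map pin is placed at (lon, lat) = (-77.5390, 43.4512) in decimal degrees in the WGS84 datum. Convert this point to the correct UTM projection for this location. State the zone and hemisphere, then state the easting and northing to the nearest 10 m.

Longitude -77.5390° lies in the 6° band [-78°, -72°), giving zone 18; latitude is north of the equator, so 18N.
Zone 18 central meridian λ₀ = 6×18 − 183 = -75°; Δλ = -2.5390°.
Transverse Mercator on WGS84 with k₀ = 0.9996 gives E = 294567.268 m, N = 4814053.245 m.

Zone 18N: E 294570 m, N 4814050 m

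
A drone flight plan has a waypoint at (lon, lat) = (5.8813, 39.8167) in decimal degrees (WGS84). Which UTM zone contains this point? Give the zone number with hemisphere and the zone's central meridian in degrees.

UTM zone = ⌊(λ + 180)/6⌋ + 1; 5.8813° ∈ [0°, 6°) → zone 31.
Hemisphere: N (φ ≥ 0).
Central meridian λ₀ = 6×31 − 183 = 3°.

Zone 31N, central meridian 3°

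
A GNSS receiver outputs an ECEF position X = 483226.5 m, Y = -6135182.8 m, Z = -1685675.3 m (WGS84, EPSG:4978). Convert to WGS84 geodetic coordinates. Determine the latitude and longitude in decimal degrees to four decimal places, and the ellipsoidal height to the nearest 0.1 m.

λ = atan2(Y, X) = -85.49649961°; p = √(X²+Y²) = 6154183.6 m.
Bowring's method on WGS84 (a = 6378137 m, b = 6356752.314 m) gives φ = -15.41629967°, h = 4230.474 m.

lat -15.4163°, lon -85.4965°, h 4230.5 m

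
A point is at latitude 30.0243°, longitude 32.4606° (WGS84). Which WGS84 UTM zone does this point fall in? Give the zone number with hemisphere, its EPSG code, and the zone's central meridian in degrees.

Zone 36N (EPSG:32636), central meridian 33°

UTM zone = ⌊(λ + 180)/6⌋ + 1; 32.4606° ∈ [30°, 36°) → zone 36.
Hemisphere: N (φ ≥ 0).
Central meridian λ₀ = 6×36 − 183 = 33°.
EPSG code: 32636.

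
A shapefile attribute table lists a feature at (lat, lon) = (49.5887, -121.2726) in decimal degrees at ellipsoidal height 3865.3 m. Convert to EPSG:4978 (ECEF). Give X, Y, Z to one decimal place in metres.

WGS84: a = 6378137 m, e² = 0.006694380; N(φ) = a/√(1−e²sin²φ) = 6390550.044 m.
X = (N+h)·cosφ·cosλ = -2151872.709 m; Y = (N+h)·cosφ·sinλ = -3543024.627 m; Z = (N(1−e²)+h)·sinφ = 4836201.060 m.

X -2151872.7 m, Y -3543024.6 m, Z 4836201.1 m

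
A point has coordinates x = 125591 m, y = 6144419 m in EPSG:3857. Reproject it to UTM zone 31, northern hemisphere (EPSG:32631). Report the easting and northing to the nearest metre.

Web Mercator inverse (R = 6378137 m) → φ = 48.22530055°, λ = 1.12820315°.
UTM 31N forward: E = 360984.154 m, N = 5343035.686 m.

E 360984 m, N 5343036 m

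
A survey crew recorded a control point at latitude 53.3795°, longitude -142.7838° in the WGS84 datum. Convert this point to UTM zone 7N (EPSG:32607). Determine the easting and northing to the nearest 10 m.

Zone 7 central meridian λ₀ = 6×7 − 183 = -141°; Δλ = -1.7838°.
Transverse Mercator on WGS84 with k₀ = 0.9996 gives E = 381346.346 m, N = 5915970.769 m.

E 381350 m, N 5915970 m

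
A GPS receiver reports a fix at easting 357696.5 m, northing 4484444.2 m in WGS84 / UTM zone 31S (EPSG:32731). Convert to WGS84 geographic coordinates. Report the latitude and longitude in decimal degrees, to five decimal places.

lat -49.77560°, lon 1.02350°

Zone 31S: λ₀ = 3°, k₀ = 0.9996, false easting 500000 m, false northing 10000000 m.
Meridian distance M = (N − FN)/k₀ = -5517762.9 m.
Inverse transverse Mercator on WGS84 gives φ = -49.77560036°, λ = 1.02350054°.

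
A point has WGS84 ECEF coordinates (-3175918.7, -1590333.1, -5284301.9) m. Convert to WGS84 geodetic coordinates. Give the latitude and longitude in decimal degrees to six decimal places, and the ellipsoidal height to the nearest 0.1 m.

λ = atan2(Y, X) = -153.40069979°; p = √(X²+Y²) = 3551847.3 m.
Bowring's method on WGS84 (a = 6378137 m, b = 6356752.314 m) gives φ = -56.27079986°, h = 3676.940 m.

lat -56.270800°, lon -153.400700°, h 3676.9 m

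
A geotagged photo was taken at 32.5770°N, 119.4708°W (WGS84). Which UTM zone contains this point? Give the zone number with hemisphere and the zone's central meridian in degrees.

Zone 11N, central meridian -117°

UTM zone = ⌊(λ + 180)/6⌋ + 1; -119.4708° ∈ [-120°, -114°) → zone 11.
Hemisphere: N (φ ≥ 0).
Central meridian λ₀ = 6×11 − 183 = -117°.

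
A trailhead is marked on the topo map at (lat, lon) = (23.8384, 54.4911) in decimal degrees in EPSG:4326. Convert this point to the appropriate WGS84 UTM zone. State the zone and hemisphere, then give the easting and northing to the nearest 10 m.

Longitude 54.4911° lies in the 6° band [54°, 60°), giving zone 40; latitude is north of the equator, so 40N.
Zone 40 central meridian λ₀ = 6×40 − 183 = 57°; Δλ = -2.5089°.
Transverse Mercator on WGS84 with k₀ = 0.9996 gives E = 244444.076 m, N = 2638597.689 m.

Zone 40N: E 244440 m, N 2638600 m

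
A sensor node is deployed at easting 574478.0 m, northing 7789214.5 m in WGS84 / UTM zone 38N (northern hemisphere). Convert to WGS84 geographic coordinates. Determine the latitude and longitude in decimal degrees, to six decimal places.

lat 70.198500°, lon 46.970200°

Zone 38N: λ₀ = 45°, k₀ = 0.9996, false easting 500000 m.
Meridian distance M = (N − FN)/k₀ = 7792331.4 m.
Inverse transverse Mercator on WGS84 gives φ = 70.19849966°, λ = 46.97020047°.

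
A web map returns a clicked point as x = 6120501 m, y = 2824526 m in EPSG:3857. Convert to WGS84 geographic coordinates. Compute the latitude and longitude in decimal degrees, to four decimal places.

lat 24.5823°, lon 54.9814°

R = 6378137 m. λ = x/R = 54.98139595°.
φ = 2·arctan(exp(y/R)) − 90° = 2·arctan(1.55713) − 90° = 24.58229880°.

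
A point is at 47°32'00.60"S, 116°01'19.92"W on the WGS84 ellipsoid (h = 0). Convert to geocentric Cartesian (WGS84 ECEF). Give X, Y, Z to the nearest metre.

X -1892689 m, Y -3876774 m, Z -4682013 m

WGS84: a = 6378137 m, e² = 0.006694380; N(φ) = a/√(1−e²sin²φ) = 6389786.025 m.
X = (N+h)·cosφ·cosλ = -1892688.704 m; Y = (N+h)·cosφ·sinλ = -3876773.799 m; Z = (N(1−e²)+h)·sinφ = -4682013.220 m.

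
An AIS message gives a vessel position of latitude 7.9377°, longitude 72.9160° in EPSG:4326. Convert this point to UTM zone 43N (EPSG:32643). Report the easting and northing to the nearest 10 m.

Zone 43 central meridian λ₀ = 6×43 − 183 = 75°; Δλ = -2.0840°.
Transverse Mercator on WGS84 with k₀ = 0.9996 gives E = 270261.106 m, N = 877987.673 m.

E 270260 m, N 877990 m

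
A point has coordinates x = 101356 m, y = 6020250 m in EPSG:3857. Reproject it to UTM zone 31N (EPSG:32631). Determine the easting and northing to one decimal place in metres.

E 342566.0 m, N 5260267.4 m

Web Mercator inverse (R = 6378137 m) → φ = 47.47679870°, λ = 0.91049644°.
UTM 31N forward: E = 342565.975 m, N = 5260267.410 m.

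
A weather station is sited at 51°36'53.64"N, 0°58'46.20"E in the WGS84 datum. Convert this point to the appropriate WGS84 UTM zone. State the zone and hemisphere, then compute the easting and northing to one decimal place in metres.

Longitude 0.9795° lies in the 6° band [0°, 6°), giving zone 31; latitude is north of the equator, so 31N.
Zone 31 central meridian λ₀ = 6×31 − 183 = 3°; Δλ = -2.0205°.
Transverse Mercator on WGS84 with k₀ = 0.9996 gives E = 360111.116 m, N = 5720141.476 m.

Zone 31N: E 360111.1 m, N 5720141.5 m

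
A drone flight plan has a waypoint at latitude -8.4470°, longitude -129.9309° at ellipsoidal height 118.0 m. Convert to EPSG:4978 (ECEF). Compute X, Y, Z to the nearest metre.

WGS84: a = 6378137 m, e² = 0.006694380; N(φ) = a/√(1−e²sin²φ) = 6378597.715 m.
X = (N+h)·cosφ·cosλ = -4049849.480 m; Y = (N+h)·cosφ·sinλ = -4838260.826 m; Z = (N(1−e²)+h)·sinφ = -930725.649 m.

X -4049849 m, Y -4838261 m, Z -930726 m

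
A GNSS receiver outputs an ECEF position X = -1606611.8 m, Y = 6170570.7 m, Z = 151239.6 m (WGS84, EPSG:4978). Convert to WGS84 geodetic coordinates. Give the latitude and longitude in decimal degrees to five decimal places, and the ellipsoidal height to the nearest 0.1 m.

lat 1.36790°, lon 104.59390°, h -36.0 m

λ = atan2(Y, X) = 104.59390026°; p = √(X²+Y²) = 6376295.5 m.
Bowring's method on WGS84 (a = 6378137 m, b = 6356752.314 m) gives φ = 1.36789990°, h = -36.043 m.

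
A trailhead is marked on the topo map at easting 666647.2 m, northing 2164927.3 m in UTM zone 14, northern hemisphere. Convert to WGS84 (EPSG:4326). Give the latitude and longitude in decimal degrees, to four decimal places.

lat 19.5723°, lon -97.4113°

Zone 14N: λ₀ = -99°, k₀ = 0.9996, false easting 500000 m.
Meridian distance M = (N − FN)/k₀ = 2165793.6 m.
Inverse transverse Mercator on WGS84 gives φ = 19.57230026°, λ = -97.41130030°.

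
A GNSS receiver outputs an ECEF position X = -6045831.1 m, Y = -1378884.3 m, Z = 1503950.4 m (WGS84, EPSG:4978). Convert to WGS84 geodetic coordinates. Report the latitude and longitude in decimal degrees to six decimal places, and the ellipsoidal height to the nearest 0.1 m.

lat 13.721100°, lon -167.152200°, h 3907.9 m

λ = atan2(Y, X) = -167.15220019°; p = √(X²+Y²) = 6201080.2 m.
Bowring's method on WGS84 (a = 6378137 m, b = 6356752.314 m) gives φ = 13.72110047°, h = 3907.880 m.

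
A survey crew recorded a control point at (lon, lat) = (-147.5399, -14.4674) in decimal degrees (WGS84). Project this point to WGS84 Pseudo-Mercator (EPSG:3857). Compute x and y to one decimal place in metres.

x -16424066.5 m, y -1627895.3 m

Web Mercator is spherical with R = a = 6378137 m.
x = R·λ = 6378137 × -2.575057033 = -16424066.540 m.
y = R·ln tan(π/4 + φ/2) = 6378137 × -0.255230537 = -1627895.331 m.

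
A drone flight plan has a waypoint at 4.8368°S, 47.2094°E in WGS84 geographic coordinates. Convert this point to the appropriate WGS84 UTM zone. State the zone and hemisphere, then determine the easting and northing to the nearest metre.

Zone 38S: E 745042 m, N 9464977 m

Longitude 47.2094° lies in the 6° band [42°, 48°), giving zone 38; latitude is south of the equator, so 38S.
Zone 38 central meridian λ₀ = 6×38 − 183 = 45°; Δλ = +2.2094°.
Transverse Mercator on WGS84 with k₀ = 0.9996 gives E = 745041.511 m, N = 9464977.024 m.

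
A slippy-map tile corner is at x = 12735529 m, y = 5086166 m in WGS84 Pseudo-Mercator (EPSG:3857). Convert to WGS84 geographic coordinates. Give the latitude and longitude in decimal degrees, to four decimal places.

R = 6378137 m. λ = x/R = 114.40520352°.
φ = 2·arctan(exp(y/R)) − 90° = 2·arctan(2.21985) − 90° = 41.49860292°.

lat 41.4986°, lon 114.4052°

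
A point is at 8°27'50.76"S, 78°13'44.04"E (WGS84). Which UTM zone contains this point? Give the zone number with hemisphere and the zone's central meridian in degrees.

UTM zone = ⌊(λ + 180)/6⌋ + 1; 78.2289° ∈ [78°, 84°) → zone 44.
Hemisphere: S (φ < 0).
Central meridian λ₀ = 6×44 − 183 = 81°.

Zone 44S, central meridian 81°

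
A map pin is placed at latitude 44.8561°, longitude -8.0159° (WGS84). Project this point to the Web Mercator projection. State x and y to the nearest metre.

x -892326 m, y 5598896 m

Web Mercator is spherical with R = a = 6378137 m.
x = R·λ = 6378137 × -0.139903848 = -892325.906 m.
y = R·ln tan(π/4 + φ/2) = 6378137 × 0.877826198 = 5598895.753 m.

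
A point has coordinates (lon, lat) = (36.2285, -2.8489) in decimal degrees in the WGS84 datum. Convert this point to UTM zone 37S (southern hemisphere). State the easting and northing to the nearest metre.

Zone 37 central meridian λ₀ = 6×37 − 183 = 39°; Δλ = -2.7715°.
Transverse Mercator on WGS84 with k₀ = 0.9996 gives E = 191859.647 m, N = 9684737.714 m.

E 191860 m, N 9684738 m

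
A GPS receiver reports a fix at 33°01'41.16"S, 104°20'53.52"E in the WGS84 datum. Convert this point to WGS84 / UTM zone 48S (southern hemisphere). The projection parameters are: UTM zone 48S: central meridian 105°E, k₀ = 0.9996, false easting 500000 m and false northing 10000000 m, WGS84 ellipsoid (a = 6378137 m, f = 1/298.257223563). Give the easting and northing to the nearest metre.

E 439130 m, N 6345409 m

Zone 48 central meridian λ₀ = 6×48 − 183 = 105°; Δλ = -0.6518°.
Transverse Mercator on WGS84 with k₀ = 0.9996 gives E = 439130.331 m, N = 6345409.164 m.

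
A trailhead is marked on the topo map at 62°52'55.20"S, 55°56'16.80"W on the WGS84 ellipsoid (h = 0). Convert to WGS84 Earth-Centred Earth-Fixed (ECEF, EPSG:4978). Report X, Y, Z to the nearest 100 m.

WGS84: a = 6378137 m, e² = 0.006694380; N(φ) = a/√(1−e²sin²φ) = 6395117.632 m.
X = (N+h)·cosφ·cosλ = 1632690.342 m; Y = (N+h)·cosφ·sinλ = -2414922.007 m; Z = (N(1−e²)+h)·sinφ = -5653995.012 m.

X 1632700 m, Y -2414900 m, Z -5654000 m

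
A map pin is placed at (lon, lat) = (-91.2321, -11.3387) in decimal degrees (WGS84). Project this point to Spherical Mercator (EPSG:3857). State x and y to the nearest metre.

x -10155911 m, y -1270539 m

Web Mercator is spherical with R = a = 6378137 m.
x = R·λ = 6378137 × -1.592300529 = -10155910.916 m.
y = R·ln tan(π/4 + φ/2) = 6378137 × -0.199202167 = -1270538.715 m.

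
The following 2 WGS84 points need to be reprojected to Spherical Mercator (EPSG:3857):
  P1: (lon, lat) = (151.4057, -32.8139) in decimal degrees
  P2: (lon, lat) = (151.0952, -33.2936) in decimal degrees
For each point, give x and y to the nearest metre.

Web Mercator: x = R·λ, y = R·ln tan(π/4+φ/2), R = 6378137 m.
P1 (-32.8139°, 151.4057°) → (16854405.427, -3870628.273) m.
P2 (-33.2936°, 151.0952°) → (16819840.725, -3934339.610) m.

P1: x 16854405 m, y -3870628 m; P2: x 16819841 m, y -3934340 m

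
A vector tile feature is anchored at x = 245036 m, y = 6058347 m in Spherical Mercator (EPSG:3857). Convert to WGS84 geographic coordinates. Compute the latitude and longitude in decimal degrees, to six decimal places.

lat 47.707600°, lon 2.201196°

R = 6378137 m. λ = x/R = 2.20119584°.
φ = 2·arctan(exp(y/R)) − 90° = 2·arctan(2.58535) − 90° = 47.70759987°.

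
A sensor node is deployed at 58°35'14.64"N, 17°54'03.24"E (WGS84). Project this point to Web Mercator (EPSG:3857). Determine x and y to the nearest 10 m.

Web Mercator is spherical with R = a = 6378137 m.
x = R·λ = 6378137 × 0.312429644 = 1992719.073 m.
y = R·ln tan(π/4 + φ/2) = 6378137 × 1.268667888 = 8091737.600 m.

x 1992720 m, y 8091740 m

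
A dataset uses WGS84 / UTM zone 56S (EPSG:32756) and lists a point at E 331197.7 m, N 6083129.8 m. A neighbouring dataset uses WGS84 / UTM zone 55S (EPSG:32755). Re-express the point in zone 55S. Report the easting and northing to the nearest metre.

UTM 56S → geographic: φ = -35.38090035°, λ = 151.14160021°.
UTM 55S (λ₀ = 147°) forward: E = 876276.962 m, N = 6076832.893 m.

E 876277 m, N 6076833 m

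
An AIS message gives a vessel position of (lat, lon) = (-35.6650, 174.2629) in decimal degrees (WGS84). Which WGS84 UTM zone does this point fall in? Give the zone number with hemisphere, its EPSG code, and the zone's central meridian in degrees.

UTM zone = ⌊(λ + 180)/6⌋ + 1; 174.2629° ∈ [174°, 180°) → zone 60.
Hemisphere: S (φ < 0).
Central meridian λ₀ = 6×60 − 183 = 177°.
EPSG code: 32760.

Zone 60S (EPSG:32760), central meridian 177°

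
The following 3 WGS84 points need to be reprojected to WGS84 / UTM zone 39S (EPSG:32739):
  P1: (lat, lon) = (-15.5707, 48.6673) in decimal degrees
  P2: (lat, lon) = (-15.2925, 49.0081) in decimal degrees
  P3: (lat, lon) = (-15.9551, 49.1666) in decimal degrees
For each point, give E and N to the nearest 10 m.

P1: E 249840 m, N 8277180 m; P2: E 286110 m, N 8308340 m; P3: E 303770 m, N 8235170 m

UTM zone 39S: λ₀ = 51°, k₀ = 0.9996.
P1 (-15.5707°, 48.6673°) → (249835.280, 8277182.940) m.
P2 (-15.2925°, 49.0081°) → (286112.403, 8308340.914) m.
P3 (-15.9551°, 49.1666°) → (303769.286, 8235167.968) m.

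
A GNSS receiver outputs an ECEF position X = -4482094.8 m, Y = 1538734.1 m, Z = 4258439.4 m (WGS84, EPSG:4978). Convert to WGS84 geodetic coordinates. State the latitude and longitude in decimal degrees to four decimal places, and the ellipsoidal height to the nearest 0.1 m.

lat 42.1348°, lon 161.0523°, h 2564.3 m

λ = atan2(Y, X) = 161.05229982°; p = √(X²+Y²) = 4738868.7 m.
Bowring's method on WGS84 (a = 6378137 m, b = 6356752.314 m) gives φ = 42.13480026°, h = 2564.312 m.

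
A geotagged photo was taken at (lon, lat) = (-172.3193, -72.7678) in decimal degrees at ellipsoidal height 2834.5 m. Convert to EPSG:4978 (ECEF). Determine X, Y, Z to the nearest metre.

WGS84: a = 6378137 m, e² = 0.006694380; N(φ) = a/√(1−e²sin²φ) = 6397701.897 m.
X = (N+h)·cosφ·cosλ = -1879114.528 m; Y = (N+h)·cosφ·sinλ = -253421.733 m; Z = (N(1−e²)+h)·sinφ = -6072323.120 m.

X -1879115 m, Y -253422 m, Z -6072323 m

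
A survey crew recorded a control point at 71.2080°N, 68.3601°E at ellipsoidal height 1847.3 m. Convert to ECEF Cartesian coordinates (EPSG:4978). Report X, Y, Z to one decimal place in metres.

X 760185.8 m, Y 1916110.6 m, Z 6017546.4 m

WGS84: a = 6378137 m, e² = 0.006694380; N(φ) = a/√(1−e²sin²φ) = 6397356.997 m.
X = (N+h)·cosφ·cosλ = 760185.818 m; Y = (N+h)·cosφ·sinλ = 1916110.631 m; Z = (N(1−e²)+h)·sinφ = 6017546.449 m.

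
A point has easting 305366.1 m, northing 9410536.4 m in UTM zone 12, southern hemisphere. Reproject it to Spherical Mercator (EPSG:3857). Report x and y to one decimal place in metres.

Unproject from UTM 12S (λ₀ = -111°) → φ = -5.33039997°, λ = -112.75639961°.
Web Mercator (R = 6378137 m): x = -12551984.988 m, y = -594235.228 m.

x -12551985.0 m, y -594235.2 m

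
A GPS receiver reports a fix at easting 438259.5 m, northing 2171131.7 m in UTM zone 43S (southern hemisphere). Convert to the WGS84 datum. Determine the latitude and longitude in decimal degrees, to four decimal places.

lat -70.5573°, lon 73.3379°

Zone 43S: λ₀ = 75°, k₀ = 0.9996, false easting 500000 m, false northing 10000000 m.
Meridian distance M = (N − FN)/k₀ = -7832001.1 m.
Inverse transverse Mercator on WGS84 gives φ = -70.55730042°, λ = 73.33790119°.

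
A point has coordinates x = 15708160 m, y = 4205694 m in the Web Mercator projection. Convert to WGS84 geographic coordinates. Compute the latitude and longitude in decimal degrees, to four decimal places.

lat 35.3071°, lon 141.1088°

R = 6378137 m. λ = x/R = 141.10880213°.
φ = 2·arctan(exp(y/R)) − 90° = 2·arctan(1.93362) − 90° = 35.30710353°.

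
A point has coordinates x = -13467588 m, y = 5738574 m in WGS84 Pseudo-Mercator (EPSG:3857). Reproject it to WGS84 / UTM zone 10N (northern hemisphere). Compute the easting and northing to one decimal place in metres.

Web Mercator inverse (R = 6378137 m) → φ = 45.73869917°, λ = -120.98140141°.
UTM 10N forward: E = 657038.100 m, N = 5066997.390 m.

E 657038.1 m, N 5066997.4 m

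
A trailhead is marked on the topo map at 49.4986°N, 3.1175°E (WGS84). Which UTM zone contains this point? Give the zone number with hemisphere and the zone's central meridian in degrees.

UTM zone = ⌊(λ + 180)/6⌋ + 1; 3.1175° ∈ [0°, 6°) → zone 31.
Hemisphere: N (φ ≥ 0).
Central meridian λ₀ = 6×31 − 183 = 3°.

Zone 31N, central meridian 3°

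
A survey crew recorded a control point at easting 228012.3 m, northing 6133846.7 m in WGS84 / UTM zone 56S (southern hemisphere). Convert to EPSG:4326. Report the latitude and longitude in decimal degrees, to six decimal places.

Zone 56S: λ₀ = 153°, k₀ = 0.9996, false easting 500000 m, false northing 10000000 m.
Meridian distance M = (N − FN)/k₀ = -3867700.4 m.
Inverse transverse Mercator on WGS84 gives φ = -34.90139964°, λ = 150.02339974°.

lat -34.901400°, lon 150.023400°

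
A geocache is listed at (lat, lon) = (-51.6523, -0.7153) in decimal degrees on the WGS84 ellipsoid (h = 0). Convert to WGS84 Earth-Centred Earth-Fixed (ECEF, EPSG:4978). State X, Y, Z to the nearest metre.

X 3965064 m, Y -49504 m, Z -4978893 m

WGS84: a = 6378137 m, e² = 0.006694380; N(φ) = a/√(1−e²sin²φ) = 6391308.588 m.
X = (N+h)·cosφ·cosλ = 3965064.381 m; Y = (N+h)·cosφ·sinλ = -49503.784 m; Z = (N(1−e²)+h)·sinφ = -4978893.199 m.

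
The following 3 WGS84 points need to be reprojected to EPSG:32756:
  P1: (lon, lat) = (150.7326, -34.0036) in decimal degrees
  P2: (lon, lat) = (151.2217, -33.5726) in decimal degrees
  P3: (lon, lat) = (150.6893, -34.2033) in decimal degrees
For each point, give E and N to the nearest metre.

P1: E 290599 m, N 6235127 m; P2: E 334950 m, N 6283815 m; P3: E 287100 m, N 6212888 m

UTM zone 56S: λ₀ = 153°, k₀ = 0.9996.
P1 (-34.0036°, 150.7326°) → (290598.725, 6235126.971) m.
P2 (-33.5726°, 151.2217°) → (334949.581, 6283814.958) m.
P3 (-34.2033°, 150.6893°) → (287100.150, 6212888.108) m.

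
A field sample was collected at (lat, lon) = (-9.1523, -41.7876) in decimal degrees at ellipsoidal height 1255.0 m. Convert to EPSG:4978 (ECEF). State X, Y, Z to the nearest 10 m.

X 4696450 m, Y -4197280 m, Z -1008000 m

WGS84: a = 6378137 m, e² = 0.006694380; N(φ) = a/√(1−e²sin²φ) = 6378677.191 m.
X = (N+h)·cosφ·cosλ = 4696445.213 m; Y = (N+h)·cosφ·sinλ = -4197278.059 m; Z = (N(1−e²)+h)·sinφ = -1007995.636 m.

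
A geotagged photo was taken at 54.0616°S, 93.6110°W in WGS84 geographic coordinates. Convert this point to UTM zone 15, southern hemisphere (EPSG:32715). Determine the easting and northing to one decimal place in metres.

Zone 15 central meridian λ₀ = 6×15 − 183 = -93°; Δλ = -0.6110°.
Transverse Mercator on WGS84 with k₀ = 0.9996 gives E = 460008.616 m, N = 4009452.010 m.

E 460008.6 m, N 4009452.0 m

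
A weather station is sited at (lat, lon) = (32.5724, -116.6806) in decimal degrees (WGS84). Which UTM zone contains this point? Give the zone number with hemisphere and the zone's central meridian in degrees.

Zone 11N, central meridian -117°

UTM zone = ⌊(λ + 180)/6⌋ + 1; -116.6806° ∈ [-120°, -114°) → zone 11.
Hemisphere: N (φ ≥ 0).
Central meridian λ₀ = 6×11 − 183 = -117°.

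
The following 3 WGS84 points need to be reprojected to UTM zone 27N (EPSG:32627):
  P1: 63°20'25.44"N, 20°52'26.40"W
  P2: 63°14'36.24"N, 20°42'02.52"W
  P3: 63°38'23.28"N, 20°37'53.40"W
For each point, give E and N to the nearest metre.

P1: E 506308 m, N 7023523 m; P2: E 515034 m, N 7012744 m; P3: E 518256 m, N 7056930 m

UTM zone 27N: λ₀ = -21°, k₀ = 0.9996.
P1 (63.3404°, -20.8740°) → (506307.791, 7023522.703) m.
P2 (63.2434°, -20.7007°) → (515033.908, 7012743.663) m.
P3 (63.6398°, -20.6315°) → (518255.718, 7056929.694) m.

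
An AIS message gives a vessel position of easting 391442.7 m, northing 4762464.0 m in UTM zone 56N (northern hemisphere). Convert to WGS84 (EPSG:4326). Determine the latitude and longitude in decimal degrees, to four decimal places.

Zone 56N: λ₀ = 153°, k₀ = 0.9996, false easting 500000 m.
Meridian distance M = (N − FN)/k₀ = 4764369.7 m.
Inverse transverse Mercator on WGS84 gives φ = 43.00709982°, λ = 151.66800025°.

lat 43.0071°, lon 151.6680°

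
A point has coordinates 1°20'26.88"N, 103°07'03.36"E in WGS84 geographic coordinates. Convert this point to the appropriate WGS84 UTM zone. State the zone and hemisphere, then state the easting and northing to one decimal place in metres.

Zone 48N: E 290555.1 m, N 148279.5 m

Longitude 103.1176° lies in the 6° band [102°, 108°), giving zone 48; latitude is north of the equator, so 48N.
Zone 48 central meridian λ₀ = 6×48 − 183 = 105°; Δλ = -1.8824°.
Transverse Mercator on WGS84 with k₀ = 0.9996 gives E = 290555.082 m, N = 148279.486 m.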